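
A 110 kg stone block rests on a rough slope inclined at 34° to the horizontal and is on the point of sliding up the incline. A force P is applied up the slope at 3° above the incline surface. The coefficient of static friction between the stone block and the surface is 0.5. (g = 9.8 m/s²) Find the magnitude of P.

On the verge of sliding up the incline, friction equals μN and acts down the slope.
Perpendicular: N + P sin 3° = W cos 34° = 893.7 N.
Along incline: P cos 3° = W sin 34° + μN  with W sin 34° = 602.8 N.
Solving the pair for P and N: P = 1024 N, N = 840.1 N (and f = μN = 420 N).

P ≈ 1020 N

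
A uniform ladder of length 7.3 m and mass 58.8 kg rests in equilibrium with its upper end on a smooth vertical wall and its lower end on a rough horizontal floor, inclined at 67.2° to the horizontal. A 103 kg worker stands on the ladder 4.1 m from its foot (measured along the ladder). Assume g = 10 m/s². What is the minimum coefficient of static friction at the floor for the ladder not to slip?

ΣF_y = 0: N_floor = 58.8×10 + 103×10 = 1618 N.
Torques about the foot: N_wall · 7.3 sin 67.2° = 58.8×10×3.65 cos 67.2° + 103×10×4.1 cos 67.2° → N_wall = 366.76 N.
ΣF_x = 0: f_floor = N_wall = 366.76 N.
μ_min = f_floor / N_floor = 366.76 / 1618 = 0.2267.

μ_min ≈ 0.227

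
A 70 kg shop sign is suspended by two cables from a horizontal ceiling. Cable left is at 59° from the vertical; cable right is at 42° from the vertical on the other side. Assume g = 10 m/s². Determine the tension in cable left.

T_left ≈ 477 N

Angles from the horizontal: cable left is 90° − 59° = 31°, cable right is 90° − 42° = 48°.
Weight W = 70 × 10 = 700 N acts straight down.
Horizontal: T_left cos 31° = T_right cos 48°  →  T_right = 1.281 T_left.
Vertical: T_left sin 31° + T_right sin 48° = 700.
Substituting the horizontal relation into the vertical equation gives 1.467 T_left = 700, so T_left = 477.2 N.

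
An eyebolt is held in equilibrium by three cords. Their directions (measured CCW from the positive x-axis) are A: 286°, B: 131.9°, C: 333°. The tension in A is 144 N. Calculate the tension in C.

T_C ≈ 175 N

Resolve: ΣF_x = 144 cos 286° + T_B cos 131.9° + T_C cos 333° = 0.
        ΣF_y = 144 sin 286° + T_B sin 131.9° + T_C sin 333° = 0.
The known terms sum to (39.69, -138.4) N, so -0.6678 T_B + 0.8910 T_C = -39.69 and 0.7443 T_B − 0.4540 T_C = 138.4.
Solving simultaneously: T_B = 292.5 N, T_C = 174.7 N.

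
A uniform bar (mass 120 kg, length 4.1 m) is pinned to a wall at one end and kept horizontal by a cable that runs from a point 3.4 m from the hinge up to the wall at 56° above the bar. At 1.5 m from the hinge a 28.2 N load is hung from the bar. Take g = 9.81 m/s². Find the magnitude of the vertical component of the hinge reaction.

|H_y| ≈ 483 N

Take torques about the hinge: T sin 56° · 3.4 = 120×9.81×2.05 + 28.2×1.5 = 2455.6 N·m.
So T = 2455.6 / (0.8290 × 3.4) = 871.16 N.
ΣF_y = 0: H_y = (120×9.81 + 28.2) − T sin 56° = 1205.4 − 722.22 = 483.18 N.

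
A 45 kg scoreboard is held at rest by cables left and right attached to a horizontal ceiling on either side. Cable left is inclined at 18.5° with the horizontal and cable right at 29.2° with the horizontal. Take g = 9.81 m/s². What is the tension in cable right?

Weight W = 45 × 9.81 = 441.5 N acts straight down.
Horizontal: T_left cos 18.5° = T_right cos 29.2°  →  T_left = 0.9205 T_right.
Vertical: T_left sin 18.5° + T_right sin 29.2° = 441.5.
Substituting the horizontal relation into the vertical equation gives 0.7799 T_right = 441.5, so T_right = 566 N.

T_right ≈ 566 N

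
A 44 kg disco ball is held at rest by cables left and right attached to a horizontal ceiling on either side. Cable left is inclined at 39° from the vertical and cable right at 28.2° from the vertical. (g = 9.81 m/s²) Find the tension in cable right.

T_right ≈ 295 N

Angles from the horizontal: cable left is 90° − 39° = 51°, cable right is 90° − 28.2° = 61.8°.
Weight W = 44 × 9.81 = 431.6 N acts straight down.
Horizontal: T_left cos 51° = T_right cos 61.8°  →  T_left = 0.7509 T_right.
Vertical: T_left sin 51° + T_right sin 61.8° = 431.6.
Substituting the horizontal relation into the vertical equation gives 1.465 T_right = 431.6, so T_right = 294.7 N.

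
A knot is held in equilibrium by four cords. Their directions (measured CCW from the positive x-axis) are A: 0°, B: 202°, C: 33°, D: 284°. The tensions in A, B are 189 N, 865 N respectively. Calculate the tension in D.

T_D ≈ 65.7 N

Resolve: ΣF_x = 189 cos 0° + 865 cos 202° + T_C cos 33° + T_D cos 284° = 0.
        ΣF_y = 189 sin 0° + 865 sin 202° + T_C sin 33° + T_D sin 284° = 0.
The known terms sum to (-613, -324) N, so 0.8387 T_C + 0.2419 T_D = 613 and 0.5446 T_C − 0.9703 T_D = 324.
Solving simultaneously: T_C = 712 N, T_D = 65.69 N.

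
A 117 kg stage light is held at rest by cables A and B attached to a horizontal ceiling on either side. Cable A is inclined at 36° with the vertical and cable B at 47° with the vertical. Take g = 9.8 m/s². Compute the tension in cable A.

Angles from the horizontal: cable A is 90° − 36° = 54°, cable B is 90° − 47° = 43°.
Weight W = 117 × 9.8 = 1147 N acts straight down.
Horizontal: T_A cos 54° = T_B cos 43°  →  T_B = 0.8037 T_A.
Vertical: T_A sin 54° + T_B sin 43° = 1147.
Substituting the horizontal relation into the vertical equation gives 1.357 T_A = 1147, so T_A = 844.9 N.

T_A ≈ 845 N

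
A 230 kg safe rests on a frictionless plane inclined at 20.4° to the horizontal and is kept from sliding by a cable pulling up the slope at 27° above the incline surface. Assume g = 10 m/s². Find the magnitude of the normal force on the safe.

N ≈ 1750 N

Take axes along and perpendicular to the incline. Weight components: W sin 20.4° = 801.7 N down-slope, W cos 20.4° = 2156 N into the surface.
Along incline: T cos 27° = W sin 20.4° → T = 899.8 N.
Perpendicular: N = W cos 20.4° − T sin 27° = 1747 N.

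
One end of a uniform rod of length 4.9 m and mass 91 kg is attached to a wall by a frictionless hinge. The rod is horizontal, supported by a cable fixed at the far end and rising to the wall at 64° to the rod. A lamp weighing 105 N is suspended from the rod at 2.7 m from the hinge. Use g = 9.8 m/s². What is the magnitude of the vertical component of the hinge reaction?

|H_y| ≈ 493 N

Take torques about the hinge: T sin 64° · 4.9 = 91×9.8×2.45 + 105×2.7 = 2468.4 N·m.
So T = 2468.4 / (0.8988 × 4.9) = 560.48 N.
ΣF_y = 0: H_y = (91×9.8 + 105) − T sin 64° = 996.8 − 503.76 = 493.04 N.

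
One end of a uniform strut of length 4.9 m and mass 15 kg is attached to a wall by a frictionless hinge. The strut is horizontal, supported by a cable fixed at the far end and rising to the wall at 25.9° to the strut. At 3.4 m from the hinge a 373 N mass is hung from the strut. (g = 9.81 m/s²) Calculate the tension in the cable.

Take torques about the hinge: T sin 25.9° · 4.9 = 15×9.81×2.45 + 373×3.4 = 1628.7 N·m.
So T = 1628.7 / (0.4368 × 4.9) = 760.97 N.

T ≈ 761 N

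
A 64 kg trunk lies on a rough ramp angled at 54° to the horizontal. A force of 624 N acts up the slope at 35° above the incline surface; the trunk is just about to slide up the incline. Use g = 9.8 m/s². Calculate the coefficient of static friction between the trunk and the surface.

μ ≈ 0.348

On the verge of sliding up the incline, friction is at its maximum μN and acts down the slope.
Perpendicular to incline: N = W cos 54° − P sin 35° = 368.7 − 357.9 = 10.75 N.
Along incline: P cos 35° − μN = W sin 54° → μ = −(W sin 54° − P cos 35°) / N = 0.3476.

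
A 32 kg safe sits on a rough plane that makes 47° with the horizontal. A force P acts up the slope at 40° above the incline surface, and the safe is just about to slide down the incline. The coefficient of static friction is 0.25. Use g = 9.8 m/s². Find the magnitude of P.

P ≈ 291 N

On the verge of sliding down the incline, friction equals μN and acts up the slope.
Perpendicular: N + P sin 40° = W cos 47° = 213.9 N.
Along incline: P cos 40° + μN = W sin 47° with W sin 47° = 229.4 N.
Solving the pair for P and N: P = 290.6 N, N = 27.11 N (and f = μN = 6.778 N).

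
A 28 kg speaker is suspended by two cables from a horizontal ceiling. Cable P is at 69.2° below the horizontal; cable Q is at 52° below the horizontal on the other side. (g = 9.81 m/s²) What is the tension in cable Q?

Weight W = 28 × 9.81 = 274.7 N acts straight down.
Horizontal: T_P cos 69.2° = T_Q cos 52°  →  T_P = 1.734 T_Q.
Vertical: T_P sin 69.2° + T_Q sin 52° = 274.7.
Substituting the horizontal relation into the vertical equation gives 2.409 T_Q = 274.7, so T_Q = 114 N.

T_Q ≈ 114 N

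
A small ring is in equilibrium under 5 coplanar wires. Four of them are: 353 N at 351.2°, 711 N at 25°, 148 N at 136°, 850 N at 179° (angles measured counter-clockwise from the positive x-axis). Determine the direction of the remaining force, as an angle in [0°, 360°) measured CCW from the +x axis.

Sum the known components: ΣF_x = 36.9 N, ΣF_y = 364.1 N.
For equilibrium the remaining force must supply (−ΣF_x, −ΣF_y) = (-36.9, -364.1) N.
Magnitude = √((-36.9)² + (-364.1)²) = 366 N; direction = atan2(-364.1, -36.9) = 264.2°.

θ ≈ 264°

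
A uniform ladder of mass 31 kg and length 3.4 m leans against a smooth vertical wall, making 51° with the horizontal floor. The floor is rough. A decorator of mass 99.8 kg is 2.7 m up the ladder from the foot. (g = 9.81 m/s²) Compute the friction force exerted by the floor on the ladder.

Torques about the foot: N_wall · 3.4 sin 51° = 31×9.81×1.7 cos 51° + 99.8×9.81×2.7 cos 51° → N_wall = 752.72 N.
ΣF_x = 0: f_floor = N_wall = 752.72 N.

f ≈ 753 N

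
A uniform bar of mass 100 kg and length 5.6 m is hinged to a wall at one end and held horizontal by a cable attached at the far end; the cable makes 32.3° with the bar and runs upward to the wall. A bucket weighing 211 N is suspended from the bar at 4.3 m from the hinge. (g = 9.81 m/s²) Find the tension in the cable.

T ≈ 1220 N

Take torques about the hinge: T sin 32.3° · 5.6 = 100×9.81×2.8 + 211×4.3 = 3654.1 N·m.
So T = 3654.1 / (0.5344 × 5.6) = 1221.1 N.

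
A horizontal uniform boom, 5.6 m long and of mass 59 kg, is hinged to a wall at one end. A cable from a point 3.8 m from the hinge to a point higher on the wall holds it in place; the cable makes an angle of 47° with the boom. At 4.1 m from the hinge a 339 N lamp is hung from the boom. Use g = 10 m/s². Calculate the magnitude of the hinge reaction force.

|H| ≈ 757 N

Take torques about the hinge: T sin 47° · 3.8 = 59×10×2.8 + 339×4.1 = 3041.9 N·m.
So T = 3041.9 / (0.7314 × 3.8) = 1094.5 N.
ΣF_x = 0: H_x = T cos 47° = 746.48 N.
ΣF_y = 0: H_y = (59×10 + 339) − T sin 47° = 929 − 800.5 = 128.5 N.
|H| = √(H_x² + H_y²) = √((746.48)² + (128.5)²) = 757.46 N.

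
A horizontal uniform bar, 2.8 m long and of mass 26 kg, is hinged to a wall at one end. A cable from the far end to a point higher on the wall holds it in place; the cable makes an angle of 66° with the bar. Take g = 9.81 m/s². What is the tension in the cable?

Take torques about the hinge: T sin 66° · 2.8 = 26×9.81×1.4 = 357.08 N·m.
So T = 357.08 / (0.9135 × 2.8) = 139.6 N.

T ≈ 140 N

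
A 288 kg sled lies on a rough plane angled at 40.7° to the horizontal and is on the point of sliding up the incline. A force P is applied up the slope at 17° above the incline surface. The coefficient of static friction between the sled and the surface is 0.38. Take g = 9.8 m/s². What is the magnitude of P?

On the verge of sliding up the incline, friction equals μN and acts down the slope.
Perpendicular: N + P sin 17° = W cos 40.7° = 2140 N.
Along incline: P cos 17° = W sin 40.7° + μN  with W sin 40.7° = 1840 N.
Solving the pair for P and N: P = 2486 N, N = 1413 N (and f = μN = 536.9 N).

P ≈ 2490 N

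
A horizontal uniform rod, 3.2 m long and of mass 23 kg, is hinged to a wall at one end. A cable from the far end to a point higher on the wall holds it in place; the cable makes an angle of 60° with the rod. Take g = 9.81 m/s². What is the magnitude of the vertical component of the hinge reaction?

Take torques about the hinge: T sin 60° · 3.2 = 23×9.81×1.6 = 361.01 N·m.
So T = 361.01 / (0.8660 × 3.2) = 130.27 N.
ΣF_y = 0: H_y = (23×9.81) − T sin 60° = 225.63 − 112.81 = 112.82 N.

|H_y| ≈ 113 N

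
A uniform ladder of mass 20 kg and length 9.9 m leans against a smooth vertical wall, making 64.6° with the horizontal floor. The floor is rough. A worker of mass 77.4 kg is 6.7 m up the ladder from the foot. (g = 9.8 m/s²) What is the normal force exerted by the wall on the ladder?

Torques about the foot: N_wall · 9.9 sin 64.6° = 20×9.8×4.95 cos 64.6° + 77.4×9.8×6.7 cos 64.6° → N_wall = 290.29 N.

N_wall ≈ 290 N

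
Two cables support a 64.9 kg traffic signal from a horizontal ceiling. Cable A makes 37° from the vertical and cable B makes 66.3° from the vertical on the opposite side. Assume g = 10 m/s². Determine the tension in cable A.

Angles from the horizontal: cable A is 90° − 37° = 53°, cable B is 90° − 66.3° = 23.7°.
Weight W = 64.9 × 10 = 649 N acts straight down.
Horizontal: T_A cos 53° = T_B cos 23.7°  →  T_B = 0.6572 T_A.
Vertical: T_A sin 53° + T_B sin 23.7° = 649.
Substituting the horizontal relation into the vertical equation gives 1.063 T_A = 649, so T_A = 610.6 N.

T_A ≈ 611 N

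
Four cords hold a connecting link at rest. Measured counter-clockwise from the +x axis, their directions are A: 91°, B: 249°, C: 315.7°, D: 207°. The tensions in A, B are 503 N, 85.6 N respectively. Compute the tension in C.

T_C ≈ 417 N

Resolve: ΣF_x = 503 cos 91° + 85.6 cos 249° + T_C cos 315.7° + T_D cos 207° = 0.
        ΣF_y = 503 sin 91° + 85.6 sin 249° + T_C sin 315.7° + T_D sin 207° = 0.
The known terms sum to (-39.45, 423) N, so 0.7157 T_C − 0.8910 T_D = 39.45 and -0.6984 T_C − 0.4540 T_D = -423.
Solving simultaneously: T_C = 416.8 N, T_D = 290.5 N.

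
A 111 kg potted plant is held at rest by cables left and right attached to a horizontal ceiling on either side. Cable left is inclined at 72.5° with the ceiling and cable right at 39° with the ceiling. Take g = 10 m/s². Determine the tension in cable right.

T_right ≈ 359 N

Weight W = 111 × 10 = 1110 N acts straight down.
Horizontal: T_left cos 72.5° = T_right cos 39°  →  T_left = 2.584 T_right.
Vertical: T_left sin 72.5° + T_right sin 39° = 1110.
Substituting the horizontal relation into the vertical equation gives 3.094 T_right = 1110, so T_right = 358.7 N.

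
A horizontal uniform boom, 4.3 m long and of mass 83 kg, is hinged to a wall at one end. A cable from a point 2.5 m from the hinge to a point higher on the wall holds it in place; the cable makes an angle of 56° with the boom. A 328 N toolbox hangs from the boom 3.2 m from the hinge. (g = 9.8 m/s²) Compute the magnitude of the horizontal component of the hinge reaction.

H_x ≈ 755 N

Take torques about the hinge: T sin 56° · 2.5 = 83×9.8×2.15 + 328×3.2 = 2798.4 N·m.
So T = 2798.4 / (0.8290 × 2.5) = 1350.2 N.
ΣF_x = 0: H_x = T cos 56° = 755.02 N.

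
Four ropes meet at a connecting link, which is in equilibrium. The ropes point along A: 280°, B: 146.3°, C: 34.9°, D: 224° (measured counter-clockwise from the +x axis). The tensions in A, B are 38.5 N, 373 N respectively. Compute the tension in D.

Resolve: ΣF_x = 38.5 cos 280° + 373 cos 146.3° + T_C cos 34.9° + T_D cos 224° = 0.
        ΣF_y = 38.5 sin 280° + 373 sin 146.3° + T_C sin 34.9° + T_D sin 224° = 0.
The known terms sum to (-303.6, 169) N, so 0.8202 T_C − 0.7193 T_D = 303.6 and 0.5721 T_C − 0.6947 T_D = -169.
Solving simultaneously: T_C = 2102 N, T_D = 1975 N.

T_D ≈ 1980 N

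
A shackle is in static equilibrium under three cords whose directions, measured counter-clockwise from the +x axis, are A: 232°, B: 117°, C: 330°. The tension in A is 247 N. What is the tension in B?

T_B ≈ 449 N

Resolve: ΣF_x = 247 cos 232° + T_B cos 117° + T_C cos 330° = 0.
        ΣF_y = 247 sin 232° + T_B sin 117° + T_C sin 330° = 0.
The known terms sum to (-152.1, -194.6) N, so -0.4540 T_B + 0.8660 T_C = 152.1 and 0.8910 T_B − 0.5000 T_C = 194.6.
Solving simultaneously: T_B = 449.1 N, T_C = 411 N.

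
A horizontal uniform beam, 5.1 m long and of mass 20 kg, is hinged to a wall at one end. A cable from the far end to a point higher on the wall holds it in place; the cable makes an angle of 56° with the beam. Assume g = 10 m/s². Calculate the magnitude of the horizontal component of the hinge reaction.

Take torques about the hinge: T sin 56° · 5.1 = 20×10×2.55 = 510 N·m.
So T = 510 / (0.8290 × 5.1) = 120.62 N.
ΣF_x = 0: H_x = T cos 56° = 67.451 N.

H_x ≈ 67.5 N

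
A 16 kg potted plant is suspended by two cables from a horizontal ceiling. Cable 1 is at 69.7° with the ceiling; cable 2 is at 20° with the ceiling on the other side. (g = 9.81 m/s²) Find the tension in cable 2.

T_2 ≈ 54.5 N

Weight W = 16 × 9.81 = 157 N acts straight down.
Horizontal: T_1 cos 69.7° = T_2 cos 20°  →  T_1 = 2.709 T_2.
Vertical: T_1 sin 69.7° + T_2 sin 20° = 157.
Substituting the horizontal relation into the vertical equation gives 2.882 T_2 = 157, so T_2 = 54.46 N.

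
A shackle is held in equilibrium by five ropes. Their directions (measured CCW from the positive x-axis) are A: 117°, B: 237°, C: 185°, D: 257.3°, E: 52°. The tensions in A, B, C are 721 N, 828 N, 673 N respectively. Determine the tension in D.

Resolve: ΣF_x = 721 cos 117° + 828 cos 237° + 673 cos 185° + T_D cos 257.3° + T_E cos 52° = 0.
        ΣF_y = 721 sin 117° + 828 sin 237° + 673 sin 185° + T_D sin 257.3° + T_E sin 52° = 0.
The known terms sum to (-1449, -110.7) N, so -0.2198 T_D + 0.6157 T_E = 1449 and -0.9755 T_D + 0.7880 T_E = 110.7.
Solving simultaneously: T_D = 2512 N, T_E = 3250 N.

T_D ≈ 2510 N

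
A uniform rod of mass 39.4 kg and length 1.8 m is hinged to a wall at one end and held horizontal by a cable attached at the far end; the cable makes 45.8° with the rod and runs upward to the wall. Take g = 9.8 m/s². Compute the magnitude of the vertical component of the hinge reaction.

|H_y| ≈ 193 N

Take torques about the hinge: T sin 45.8° · 1.8 = 39.4×9.8×0.9 = 347.51 N·m.
So T = 347.51 / (0.7169 × 1.8) = 269.29 N.
ΣF_y = 0: H_y = (39.4×9.8) − T sin 45.8° = 386.12 − 193.06 = 193.06 N.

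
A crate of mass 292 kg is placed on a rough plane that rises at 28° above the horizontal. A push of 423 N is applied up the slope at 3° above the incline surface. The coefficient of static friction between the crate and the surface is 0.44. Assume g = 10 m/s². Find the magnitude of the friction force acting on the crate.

Axes along / perpendicular to the incline. W sin 28° = 1371 N down-slope; W cos 28° = 2578 N into the surface.
Perpendicular: N = W cos 28° − P sin 3° = 2578 − 22.14 = 2556 N.
Along incline: P cos 3° + f = W sin 28° (friction acts up-slope) → f = 1371 − 422.4 = 948.4 N.
|f| = 948.4 N ≤ μN = 1125 N, so the crate is indeed static.

f ≈ 948 N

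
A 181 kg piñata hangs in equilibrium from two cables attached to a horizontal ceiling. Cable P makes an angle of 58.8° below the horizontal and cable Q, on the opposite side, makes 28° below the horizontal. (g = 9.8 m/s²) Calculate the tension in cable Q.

Weight W = 181 × 9.8 = 1774 N acts straight down.
Horizontal: T_P cos 58.8° = T_Q cos 28°  →  T_P = 1.704 T_Q.
Vertical: T_P sin 58.8° + T_Q sin 28° = 1774.
Substituting the horizontal relation into the vertical equation gives 1.927 T_Q = 1774, so T_Q = 920.3 N.

T_Q ≈ 920 N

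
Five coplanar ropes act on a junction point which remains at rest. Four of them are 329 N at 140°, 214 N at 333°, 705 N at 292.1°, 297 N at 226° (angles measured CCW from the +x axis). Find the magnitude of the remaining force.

Sum the known components: ΣF_x = -2.429 N, ΣF_y = -752.5 N.
For equilibrium the remaining force must supply (−ΣF_x, −ΣF_y) = (2.429, 752.5) N.
Magnitude = √((2.429)² + (752.5)²) = 752.5 N; direction = atan2(752.5, 2.429) = 89.8°.

F ≈ 753 N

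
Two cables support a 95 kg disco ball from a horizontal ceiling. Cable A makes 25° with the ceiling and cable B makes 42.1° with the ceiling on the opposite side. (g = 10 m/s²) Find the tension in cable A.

T_A ≈ 765 N

Weight W = 95 × 10 = 950 N acts straight down.
Horizontal: T_A cos 25° = T_B cos 42.1°  →  T_B = 1.221 T_A.
Vertical: T_A sin 25° + T_B sin 42.1° = 950.
Substituting the horizontal relation into the vertical equation gives 1.242 T_A = 950, so T_A = 765.2 N.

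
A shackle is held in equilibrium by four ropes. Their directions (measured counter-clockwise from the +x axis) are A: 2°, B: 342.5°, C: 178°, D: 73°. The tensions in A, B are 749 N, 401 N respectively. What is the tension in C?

T_C ≈ 1150 N

Resolve: ΣF_x = 749 cos 2° + 401 cos 342.5° + T_C cos 178° + T_D cos 73° = 0.
        ΣF_y = 749 sin 2° + 401 sin 342.5° + T_C sin 178° + T_D sin 73° = 0.
The known terms sum to (1131, -94.44) N, so -0.9994 T_C + 0.2924 T_D = -1131 and 0.0349 T_C + 0.9563 T_D = 94.44.
Solving simultaneously: T_C = 1148 N, T_D = 56.85 N.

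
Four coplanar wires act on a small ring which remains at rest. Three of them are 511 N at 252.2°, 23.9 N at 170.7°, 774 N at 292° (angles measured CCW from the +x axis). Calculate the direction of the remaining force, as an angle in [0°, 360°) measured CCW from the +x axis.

Sum the known components: ΣF_x = 110.1 N, ΣF_y = -1200 N.
For equilibrium the remaining force must supply (−ΣF_x, −ΣF_y) = (-110.1, 1200) N.
Magnitude = √((-110.1)² + (1200)²) = 1205 N; direction = atan2(1200, -110.1) = 95.2°.

θ ≈ 95.2°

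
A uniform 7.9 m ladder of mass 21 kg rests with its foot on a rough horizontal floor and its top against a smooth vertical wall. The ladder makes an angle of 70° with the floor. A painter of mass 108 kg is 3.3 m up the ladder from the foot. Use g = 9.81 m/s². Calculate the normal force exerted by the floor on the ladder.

ΣF_y = 0: N_floor = 21×9.81 + 108×9.81 = 1265.5 N.

N_floor ≈ 1270 N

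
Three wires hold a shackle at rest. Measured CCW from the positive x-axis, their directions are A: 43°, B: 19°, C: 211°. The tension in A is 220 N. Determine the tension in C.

Resolve: ΣF_x = 220 cos 43° + T_B cos 19° + T_C cos 211° = 0.
        ΣF_y = 220 sin 43° + T_B sin 19° + T_C sin 211° = 0.
The known terms sum to (160.9, 150) N, so 0.9455 T_B − 0.8572 T_C = -160.9 and 0.3256 T_B − 0.5150 T_C = -150.
Solving simultaneously: T_B = 220 N, T_C = 430.4 N.

T_C ≈ 430 N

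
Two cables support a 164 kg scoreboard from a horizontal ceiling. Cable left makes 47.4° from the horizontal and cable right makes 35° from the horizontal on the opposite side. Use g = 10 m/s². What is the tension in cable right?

T_right ≈ 1120 N

Weight W = 164 × 10 = 1640 N acts straight down.
Horizontal: T_left cos 47.4° = T_right cos 35°  →  T_left = 1.21 T_right.
Vertical: T_left sin 47.4° + T_right sin 35° = 1640.
Substituting the horizontal relation into the vertical equation gives 1.464 T_right = 1640, so T_right = 1120 N.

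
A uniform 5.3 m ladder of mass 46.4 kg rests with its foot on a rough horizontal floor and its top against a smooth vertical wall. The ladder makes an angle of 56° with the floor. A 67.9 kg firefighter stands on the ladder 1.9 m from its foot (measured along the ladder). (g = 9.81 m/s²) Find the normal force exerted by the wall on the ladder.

Torques about the foot: N_wall · 5.3 sin 56° = 46.4×9.81×2.65 cos 56° + 67.9×9.81×1.9 cos 56° → N_wall = 314.58 N.

N_wall ≈ 315 N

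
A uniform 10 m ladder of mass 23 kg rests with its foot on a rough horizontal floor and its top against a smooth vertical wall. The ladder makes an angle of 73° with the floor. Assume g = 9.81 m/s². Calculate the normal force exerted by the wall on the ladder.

N_wall ≈ 34.5 N

Torques about the foot: N_wall · 10 sin 73° = 23×9.81×5 cos 73° → N_wall = 34.491 N.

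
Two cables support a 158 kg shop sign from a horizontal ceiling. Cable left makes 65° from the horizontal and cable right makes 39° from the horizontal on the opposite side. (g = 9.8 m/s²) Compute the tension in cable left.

T_left ≈ 1240 N

Weight W = 158 × 9.8 = 1548 N acts straight down.
Horizontal: T_left cos 65° = T_right cos 39°  →  T_right = 0.5438 T_left.
Vertical: T_left sin 65° + T_right sin 39° = 1548.
Substituting the horizontal relation into the vertical equation gives 1.249 T_left = 1548, so T_left = 1240 N.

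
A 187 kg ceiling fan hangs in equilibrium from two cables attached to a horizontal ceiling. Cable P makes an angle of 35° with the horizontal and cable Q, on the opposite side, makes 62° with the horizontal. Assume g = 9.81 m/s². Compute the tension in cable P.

Weight W = 187 × 9.81 = 1834 N acts straight down.
Horizontal: T_P cos 35° = T_Q cos 62°  →  T_Q = 1.745 T_P.
Vertical: T_P sin 35° + T_Q sin 62° = 1834.
Substituting the horizontal relation into the vertical equation gives 2.114 T_P = 1834, so T_P = 867.7 N.

T_P ≈ 868 N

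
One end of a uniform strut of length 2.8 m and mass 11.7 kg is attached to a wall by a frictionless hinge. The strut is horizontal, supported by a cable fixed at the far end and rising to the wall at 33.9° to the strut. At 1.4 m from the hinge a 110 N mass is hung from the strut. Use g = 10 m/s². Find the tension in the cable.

T ≈ 203 N

Take torques about the hinge: T sin 33.9° · 2.8 = 11.7×10×1.4 + 110×1.4 = 317.8 N·m.
So T = 317.8 / (0.5577 × 2.8) = 203.5 N.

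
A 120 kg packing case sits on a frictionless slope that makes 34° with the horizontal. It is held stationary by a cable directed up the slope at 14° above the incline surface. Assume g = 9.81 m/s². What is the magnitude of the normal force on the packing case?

N ≈ 812 N

Take axes along and perpendicular to the incline. Weight components: W sin 34° = 658.3 N down-slope, W cos 34° = 975.9 N into the surface.
Along incline: T cos 14° = W sin 34° → T = 678.4 N.
Perpendicular: N = W cos 34° − T sin 14° = 811.8 N.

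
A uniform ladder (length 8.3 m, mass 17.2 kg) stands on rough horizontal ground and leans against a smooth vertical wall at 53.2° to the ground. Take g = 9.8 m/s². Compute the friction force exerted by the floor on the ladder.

Torques about the foot: N_wall · 8.3 sin 53.2° = 17.2×9.8×4.15 cos 53.2° → N_wall = 63.049 N.
ΣF_x = 0: f_floor = N_wall = 63.049 N.

f ≈ 63 N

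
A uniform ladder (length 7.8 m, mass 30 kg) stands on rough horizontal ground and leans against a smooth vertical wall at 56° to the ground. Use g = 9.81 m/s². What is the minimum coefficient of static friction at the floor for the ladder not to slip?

ΣF_y = 0: N_floor = 30×9.81 = 294.3 N.
Torques about the foot: N_wall · 7.8 sin 56° = 30×9.81×3.9 cos 56° → N_wall = 99.254 N.
ΣF_x = 0: f_floor = N_wall = 99.254 N.
μ_min = f_floor / N_floor = 99.254 / 294.3 = 0.3373.

μ_min ≈ 0.337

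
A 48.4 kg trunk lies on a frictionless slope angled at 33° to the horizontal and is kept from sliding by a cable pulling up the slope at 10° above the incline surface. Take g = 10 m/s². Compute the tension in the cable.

T ≈ 268 N

Take axes along and perpendicular to the incline. Weight components: W sin 33° = 263.6 N down-slope, W cos 33° = 405.9 N into the surface.
Along incline: T cos 10° = W sin 33° → T = 267.7 N.
Perpendicular: N = W cos 33° − T sin 10° = 359.4 N.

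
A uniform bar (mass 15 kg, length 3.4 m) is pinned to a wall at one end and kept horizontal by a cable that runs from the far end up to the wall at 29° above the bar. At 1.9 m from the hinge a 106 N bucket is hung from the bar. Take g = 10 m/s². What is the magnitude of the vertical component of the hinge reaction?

Take torques about the hinge: T sin 29° · 3.4 = 15×10×1.7 + 106×1.9 = 456.4 N·m.
So T = 456.4 / (0.4848 × 3.4) = 276.88 N.
ΣF_y = 0: H_y = (15×10 + 106) − T sin 29° = 256 − 134.24 = 121.76 N.

|H_y| ≈ 122 N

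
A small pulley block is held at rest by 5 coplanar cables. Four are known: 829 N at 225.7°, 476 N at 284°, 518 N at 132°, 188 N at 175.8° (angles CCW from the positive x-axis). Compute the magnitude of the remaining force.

Sum the known components: ΣF_x = -997.9 N, ΣF_y = -656.5 N.
For equilibrium the remaining force must supply (−ΣF_x, −ΣF_y) = (997.9, 656.5) N.
Magnitude = √((997.9)² + (656.5)²) = 1194 N; direction = atan2(656.5, 997.9) = 33.3°.

F ≈ 1190 N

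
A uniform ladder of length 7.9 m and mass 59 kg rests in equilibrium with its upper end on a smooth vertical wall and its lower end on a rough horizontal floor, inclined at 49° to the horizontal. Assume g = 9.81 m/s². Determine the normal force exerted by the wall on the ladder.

Torques about the foot: N_wall · 7.9 sin 49° = 59×9.81×3.95 cos 49° → N_wall = 251.57 N.

N_wall ≈ 252 N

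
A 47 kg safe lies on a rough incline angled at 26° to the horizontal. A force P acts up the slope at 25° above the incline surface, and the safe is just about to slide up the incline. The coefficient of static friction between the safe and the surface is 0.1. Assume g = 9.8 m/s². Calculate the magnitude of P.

On the verge of sliding up the incline, friction equals μN and acts down the slope.
Perpendicular: N + P sin 25° = W cos 26° = 414 N.
Along incline: P cos 25° = W sin 26° + μN  with W sin 26° = 201.9 N.
Solving the pair for P and N: P = 256.5 N, N = 305.6 N (and f = μN = 30.56 N).

P ≈ 257 N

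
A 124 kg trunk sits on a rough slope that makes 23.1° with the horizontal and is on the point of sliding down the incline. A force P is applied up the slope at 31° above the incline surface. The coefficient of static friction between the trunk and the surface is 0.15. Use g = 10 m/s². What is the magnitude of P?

On the verge of sliding down the incline, friction equals μN and acts up the slope.
Perpendicular: N + P sin 31° = W cos 23.1° = 1141 N.
Along incline: P cos 31° + μN = W sin 23.1° with W sin 23.1° = 486.5 N.
Solving the pair for P and N: P = 404.4 N, N = 932.3 N (and f = μN = 139.8 N).

P ≈ 404 N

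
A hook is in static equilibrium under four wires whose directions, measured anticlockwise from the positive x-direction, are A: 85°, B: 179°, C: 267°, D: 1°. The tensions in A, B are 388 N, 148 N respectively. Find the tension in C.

T_C ≈ 392 N

Resolve: ΣF_x = 388 cos 85° + 148 cos 179° + T_C cos 267° + T_D cos 1° = 0.
        ΣF_y = 388 sin 85° + 148 sin 179° + T_C sin 267° + T_D sin 1° = 0.
The known terms sum to (-114.2, 389.1) N, so -0.0523 T_C + 0.9998 T_D = 114.2 and -0.9986 T_C + 0.0175 T_D = -389.1.
Solving simultaneously: T_C = 392 N, T_D = 134.7 N.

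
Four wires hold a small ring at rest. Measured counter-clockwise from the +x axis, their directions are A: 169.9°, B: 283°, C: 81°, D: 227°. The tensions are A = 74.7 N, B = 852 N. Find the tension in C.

T_C ≈ 1150 N

Resolve: ΣF_x = 74.7 cos 169.9° + 852 cos 283° + T_C cos 81° + T_D cos 227° = 0.
        ΣF_y = 74.7 sin 169.9° + 852 sin 283° + T_C sin 81° + T_D sin 227° = 0.
The known terms sum to (118.1, -817.1) N, so 0.1564 T_C − 0.6820 T_D = -118.1 and 0.9877 T_C − 0.7314 T_D = 817.1.
Solving simultaneously: T_C = 1151 N, T_D = 437.2 N.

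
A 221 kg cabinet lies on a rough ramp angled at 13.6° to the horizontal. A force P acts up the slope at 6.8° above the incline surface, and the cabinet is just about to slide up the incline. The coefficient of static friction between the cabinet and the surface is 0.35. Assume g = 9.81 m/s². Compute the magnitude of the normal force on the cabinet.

N ≈ 1960 N

On the verge of sliding up the incline, friction equals μN and acts down the slope.
Perpendicular: N + P sin 6.8° = W cos 13.6° = 2107 N.
Along incline: P cos 6.8° = W sin 13.6° + μN  with W sin 13.6° = 509.8 N.
Solving the pair for P and N: P = 1206 N, N = 1964 N (and f = μN = 687.6 N).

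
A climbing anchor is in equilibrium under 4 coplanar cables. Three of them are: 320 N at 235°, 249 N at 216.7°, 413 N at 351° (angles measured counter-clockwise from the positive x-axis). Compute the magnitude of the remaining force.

F ≈ 476 N

Sum the known components: ΣF_x = 24.73 N, ΣF_y = -475.5 N.
For equilibrium the remaining force must supply (−ΣF_x, −ΣF_y) = (-24.73, 475.5) N.
Magnitude = √((-24.73)² + (475.5)²) = 476.2 N; direction = atan2(475.5, -24.73) = 93.0°.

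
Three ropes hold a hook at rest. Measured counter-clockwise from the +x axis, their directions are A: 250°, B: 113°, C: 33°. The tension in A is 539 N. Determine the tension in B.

Resolve: ΣF_x = 539 cos 250° + T_B cos 113° + T_C cos 33° = 0.
        ΣF_y = 539 sin 250° + T_B sin 113° + T_C sin 33° = 0.
The known terms sum to (-184.3, -506.5) N, so -0.3907 T_B + 0.8387 T_C = 184.3 and 0.9205 T_B + 0.5446 T_C = 506.5.
Solving simultaneously: T_B = 329.4 N, T_C = 373.3 N.

T_B ≈ 329 N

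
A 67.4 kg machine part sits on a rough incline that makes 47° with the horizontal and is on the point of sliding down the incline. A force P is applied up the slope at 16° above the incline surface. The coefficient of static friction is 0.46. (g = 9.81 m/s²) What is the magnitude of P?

On the verge of sliding down the incline, friction equals μN and acts up the slope.
Perpendicular: N + P sin 16° = W cos 47° = 450.9 N.
Along incline: P cos 16° + μN = W sin 47° with W sin 47° = 483.6 N.
Solving the pair for P and N: P = 330.9 N, N = 359.7 N (and f = μN = 165.5 N).

P ≈ 331 N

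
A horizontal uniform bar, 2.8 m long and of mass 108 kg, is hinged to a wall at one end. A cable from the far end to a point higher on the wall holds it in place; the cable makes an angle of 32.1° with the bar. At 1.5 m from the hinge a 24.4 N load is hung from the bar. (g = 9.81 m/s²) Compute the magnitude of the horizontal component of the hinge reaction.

H_x ≈ 865 N

Take torques about the hinge: T sin 32.1° · 2.8 = 108×9.81×1.4 + 24.4×1.5 = 1519.9 N·m.
So T = 1519.9 / (0.5314 × 2.8) = 1021.5 N.
ΣF_x = 0: H_x = T cos 32.1° = 865.32 N.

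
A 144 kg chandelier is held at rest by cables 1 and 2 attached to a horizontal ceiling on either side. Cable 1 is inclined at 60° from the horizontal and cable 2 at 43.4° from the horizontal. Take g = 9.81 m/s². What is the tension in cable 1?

Weight W = 144 × 9.81 = 1413 N acts straight down.
Horizontal: T_1 cos 60° = T_2 cos 43.4°  →  T_2 = 0.6882 T_1.
Vertical: T_1 sin 60° + T_2 sin 43.4° = 1413.
Substituting the horizontal relation into the vertical equation gives 1.339 T_1 = 1413, so T_1 = 1055 N.

T_1 ≈ 1060 N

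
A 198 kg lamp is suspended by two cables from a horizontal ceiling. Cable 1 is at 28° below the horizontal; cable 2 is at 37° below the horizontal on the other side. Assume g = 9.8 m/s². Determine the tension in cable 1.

Weight W = 198 × 9.8 = 1940 N acts straight down.
Horizontal: T_1 cos 28° = T_2 cos 37°  →  T_2 = 1.106 T_1.
Vertical: T_1 sin 28° + T_2 sin 37° = 1940.
Substituting the horizontal relation into the vertical equation gives 1.135 T_1 = 1940, so T_1 = 1710 N.

T_1 ≈ 1710 N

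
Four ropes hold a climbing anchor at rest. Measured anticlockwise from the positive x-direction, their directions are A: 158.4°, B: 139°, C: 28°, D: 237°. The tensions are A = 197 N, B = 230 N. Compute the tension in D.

T_D ≈ 752 N

Resolve: ΣF_x = 197 cos 158.4° + 230 cos 139° + T_C cos 28° + T_D cos 237° = 0.
        ΣF_y = 197 sin 158.4° + 230 sin 139° + T_C sin 28° + T_D sin 237° = 0.
The known terms sum to (-356.7, 223.4) N, so 0.8829 T_C − 0.5446 T_D = 356.7 and 0.4695 T_C − 0.8387 T_D = -223.4.
Solving simultaneously: T_C = 868.1 N, T_D = 752.4 N.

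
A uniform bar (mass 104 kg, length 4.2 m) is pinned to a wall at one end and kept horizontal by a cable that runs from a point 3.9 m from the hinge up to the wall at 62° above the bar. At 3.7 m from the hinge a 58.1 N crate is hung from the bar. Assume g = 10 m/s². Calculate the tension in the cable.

T ≈ 697 N

Take torques about the hinge: T sin 62° · 3.9 = 104×10×2.1 + 58.1×3.7 = 2399 N·m.
So T = 2399 / (0.8829 × 3.9) = 696.67 N.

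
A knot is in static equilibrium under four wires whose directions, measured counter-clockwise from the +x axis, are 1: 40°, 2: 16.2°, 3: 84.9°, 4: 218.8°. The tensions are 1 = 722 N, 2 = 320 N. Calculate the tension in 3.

T_3 ≈ 150 N

Resolve: ΣF_x = 722 cos 40° + 320 cos 16.2° + T_3 cos 84.9° + T_4 cos 218.8° = 0.
        ΣF_y = 722 sin 40° + 320 sin 16.2° + T_3 sin 84.9° + T_4 sin 218.8° = 0.
The known terms sum to (860.4, 553.4) N, so 0.0889 T_3 − 0.7793 T_4 = -860.4 and 0.9960 T_3 − 0.6266 T_4 = -553.4.
Solving simultaneously: T_3 = 149.7 N, T_4 = 1121 N.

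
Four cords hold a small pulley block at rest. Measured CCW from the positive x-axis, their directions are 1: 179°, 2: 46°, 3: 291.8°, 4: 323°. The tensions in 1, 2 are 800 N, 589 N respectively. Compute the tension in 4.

T_4 ≈ 387 N

Resolve: ΣF_x = 800 cos 179° + 589 cos 46° + T_3 cos 291.8° + T_4 cos 323° = 0.
        ΣF_y = 800 sin 179° + 589 sin 46° + T_3 sin 291.8° + T_4 sin 323° = 0.
The known terms sum to (-390.7, 437.7) N, so 0.3714 T_3 + 0.7986 T_4 = 390.7 and -0.9285 T_3 − 0.6018 T_4 = -437.7.
Solving simultaneously: T_3 = 220.8 N, T_4 = 386.6 N.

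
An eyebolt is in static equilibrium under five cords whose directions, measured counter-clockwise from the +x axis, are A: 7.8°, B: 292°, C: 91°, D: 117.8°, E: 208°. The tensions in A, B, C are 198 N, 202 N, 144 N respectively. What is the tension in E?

Resolve: ΣF_x = 198 cos 7.8° + 202 cos 292° + 144 cos 91° + T_D cos 117.8° + T_E cos 208° = 0.
        ΣF_y = 198 sin 7.8° + 202 sin 292° + 144 sin 91° + T_D sin 117.8° + T_E sin 208° = 0.
The known terms sum to (269.3, -16.44) N, so -0.4664 T_D − 0.8829 T_E = -269.3 and 0.8846 T_D − 0.4695 T_E = 16.44.
Solving simultaneously: T_D = 141 N, T_E = 230.6 N.

T_E ≈ 231 N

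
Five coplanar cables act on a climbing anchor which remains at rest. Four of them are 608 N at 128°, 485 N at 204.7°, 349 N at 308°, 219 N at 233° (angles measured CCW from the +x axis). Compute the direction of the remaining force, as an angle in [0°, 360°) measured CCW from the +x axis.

θ ≈ 13.3°

Sum the known components: ΣF_x = -731.9 N, ΣF_y = -173.5 N.
For equilibrium the remaining force must supply (−ΣF_x, −ΣF_y) = (731.9, 173.5) N.
Magnitude = √((731.9)² + (173.5)²) = 752.2 N; direction = atan2(173.5, 731.9) = 13.3°.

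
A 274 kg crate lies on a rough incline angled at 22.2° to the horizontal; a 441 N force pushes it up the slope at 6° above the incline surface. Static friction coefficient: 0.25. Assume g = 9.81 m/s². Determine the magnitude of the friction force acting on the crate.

Axes along / perpendicular to the incline. W sin 22.2° = 1016 N down-slope; W cos 22.2° = 2489 N into the surface.
Perpendicular: N = W cos 22.2° − P sin 6° = 2489 − 46.1 = 2443 N.
Along incline: P cos 6° + f = W sin 22.2° (friction acts up-slope) → f = 1016 − 438.6 = 577 N.
|f| = 577 N ≤ μN = 610.6 N, so the crate is indeed static.

f ≈ 577 N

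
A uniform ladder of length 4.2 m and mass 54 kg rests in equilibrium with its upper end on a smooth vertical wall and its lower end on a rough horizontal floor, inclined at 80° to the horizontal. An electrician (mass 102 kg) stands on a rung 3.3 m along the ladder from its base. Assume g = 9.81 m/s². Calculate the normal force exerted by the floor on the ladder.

N_floor ≈ 1530 N

ΣF_y = 0: N_floor = 54×9.81 + 102×9.81 = 1530.4 N.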